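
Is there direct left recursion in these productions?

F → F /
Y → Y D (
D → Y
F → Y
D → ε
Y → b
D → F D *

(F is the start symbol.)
Yes, F, Y are left-recursive

Direct left recursion occurs when N → N α for some non-terminal N (the right-hand side begins with the left-hand side itself).

F → F /: LEFT RECURSIVE (starts with F)
Y → Y D (: LEFT RECURSIVE (starts with Y)
D → Y: starts with Y
F → Y: starts with Y
D → ε: starts with ε
Y → b: starts with b
D → F D *: starts with F

The grammar has direct left recursion on: F, Y.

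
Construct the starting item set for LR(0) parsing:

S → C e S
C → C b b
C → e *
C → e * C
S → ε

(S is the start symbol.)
{ [C → . C b b], [C → . e * C], [C → . e *], [S → . C e S], [S → .], [S' → . S] }

First, augment the grammar with S' → S
I₀ = CLOSURE({ [S' → . S] }):
  [S' → . S] has the dot before S: add [S → . C e S], [S → .]
  [S → . C e S] has the dot before C: add [C → . C b b], [C → . e *], [C → . e * C]
No further items can be added.

I₀ = { [C → . C b b], [C → . e * C], [C → . e *], [S → . C e S], [S → .], [S' → . S] }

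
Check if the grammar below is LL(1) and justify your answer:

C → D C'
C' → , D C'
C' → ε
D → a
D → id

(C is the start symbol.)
Relevant sets:
  FOLLOW(C') = { $ }

For C':
  PREDICT(C' → ',' D C') = { ',' }
  PREDICT(C' → ε) = { $ }
For D:
  PREDICT(D → a) = { 'a' }
  PREDICT(D → id) = { 'id' }
C has a single production, so nothing to check there.

All predict sets are disjoint. The grammar IS LL(1).

Answer: Yes, the grammar is LL(1).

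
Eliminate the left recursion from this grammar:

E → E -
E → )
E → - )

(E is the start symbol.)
E → ) E'
E → - ) E'
E' → - E'
E' → ε

E is directly left-recursive. The standard transformation for
  A → A α₁ | ... | A α_m | β₁ | ... | β_n
is
  A  → β₁ A' | ... | β_n A'
  A' → α₁ A' | ... | α_m A' | ε

E → ) becomes E → ) E'
E → - ) becomes E → - ) E'
E → E - becomes E' → - E'
Add E' → ε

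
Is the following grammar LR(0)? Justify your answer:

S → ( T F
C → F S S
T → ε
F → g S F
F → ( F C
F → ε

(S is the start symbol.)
A grammar is LR(0) if no state in the canonical LR(0) collection has:
  - both a shift item (dot before a terminal) and a complete item (shift-reduce conflict), or
  - two or more complete items (reduce-reduce conflict; the accept item [S' → S .] counts as a complete item here).

Augment with S' → S and build the canonical LR(0) collection (I0 = CLOSURE({[S' → . S]}), then GOTO on every symbol after a dot until no new states appear). It has 14 states:
  I0: { [S → . ( T F], [S' → . S] }  — shift
  I1: { [S → ( . T F], [T → .] }  — reduce
  I2: { [S' → S .] }  — accept
  I3: { [F → . ( F C], [F → . g S F], [F → .], [S → ( T . F] }  — shift, reduce
  I4: { [F → ( . F C], [F → . ( F C], [F → . g S F], [F → .] }  — shift, reduce
  I5: { [S → ( T F .] }  — reduce
  I6: { [F → g . S F], [S → . ( T F] }  — shift
  I7: { [F → . ( F C], [F → . g S F], [F → .], [F → g S . F] }  — shift, reduce
  I8: { [F → g S F .] }  — reduce
  I9: { [C → . F S S], [F → ( F . C], [F → . ( F C], [F → . g S F], [F → .] }  — shift, reduce
  I10: { [F → ( F C .] }  — reduce
  I11: { [C → F . S S], [S → . ( T F] }  — shift
  I12: { [C → F S . S], [S → . ( T F] }  — shift
  I13: { [C → F S S .] }  — reduce

Conflict in state I3:
  Shift-reduce conflict between [F → .] and [F → . ( F C]
So the grammar is NOT LR(0).

Answer: No. Shift-reduce conflict between [F → .] and [F → . ( F C]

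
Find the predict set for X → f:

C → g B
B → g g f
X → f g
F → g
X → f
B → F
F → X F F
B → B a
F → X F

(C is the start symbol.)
PREDICT(X → f) = (FIRST(RHS) \ {ε}) ∪ (FOLLOW(X) if ε ∈ FIRST(RHS), i.e. RHS ⇒* ε)
FIRST(f) = { 'f' }
ε ∉ FIRST(f), so FOLLOW(X) is not added.
PREDICT(X → f) = { 'f' }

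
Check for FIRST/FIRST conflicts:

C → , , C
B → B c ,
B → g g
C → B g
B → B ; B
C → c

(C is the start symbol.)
FIRST sets of the non-terminals at (or reachable through a nullable prefix from) the front of some alternative:
  FIRST(B) = { 'g' }

Productions for C:
  C → , , C: FIRST = { ',' }
  C → B g: FIRST = { 'g' }
  C → c: FIRST = { 'c' }
Productions for B:
  B → B c ,: FIRST = { 'g' }
  B → g g: FIRST = { 'g' }
  B → B ; B: FIRST = { 'g' }

Conflict for B: B → B c , and B → g g
  Overlap: { 'g' }
Conflict for B: B → B c , and B → B ; B
  Overlap: { 'g' }
Conflict for B: B → g g and B → B ; B
  Overlap: { 'g' }

Answer: Yes. B → B c ',' / B → g g on { 'g' }; B → B c ',' / B → B ';' B on { 'g' }; B → g g / B → B ';' B on { 'g' }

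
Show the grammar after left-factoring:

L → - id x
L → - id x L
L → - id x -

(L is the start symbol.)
Left-factoring transforms A → αβ₁ | αβ₂ into A → αA' and A' → β₁ | β₂
(α is the longest common prefix among the alternatives). Repeat until
no nonterminal has two alternatives with a common prefix.

Round 1: L has alternatives sharing prefix '- id x'. Introduce L': L → - id x L'
  Add: L' → ε
  Add: L' → L
  Add: L' → -

No remaining common prefixes — done.

Resulting grammar:
L → - id x L'
L' → ε
L' → L
L' → -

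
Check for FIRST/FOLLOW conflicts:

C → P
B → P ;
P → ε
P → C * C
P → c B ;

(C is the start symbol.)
Yes. P → C '*' C with FOLLOW(P) on { '*' }

Nullable non-terminals: C, P.
FIRST sets used below: FIRST(C) = { '*', 'c', ε }
C has a nullable alternative but only one production, so nothing to check.

P: nullable alternative(s) P → ε; FOLLOW(P) = { $, '*', ';' }
  P → ε: FIRST \ {ε} = { } — this is the only nullable alternative, skip
  P → C * C: FIRST \ {ε} = { '*', 'c' } — overlaps FOLLOW(P) on { '*' }: CONFLICT
  P → c B ;: FIRST \ {ε} = { 'c' } — disjoint from FOLLOW(P)

B has no nullable alternative, so no FIRST/FOLLOW check is needed there.

So the grammar has 1 FIRST/FOLLOW conflict (marked CONFLICT above).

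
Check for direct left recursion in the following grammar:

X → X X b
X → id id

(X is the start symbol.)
Yes, X is left-recursive

X → X X b: LEFT RECURSIVE (starts with X)
X → id id: starts with id

The grammar has direct left recursion on: X.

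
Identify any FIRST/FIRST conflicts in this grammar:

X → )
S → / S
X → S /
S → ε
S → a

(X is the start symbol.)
No FIRST/FIRST conflicts.

FIRST sets of the non-terminals at (or reachable through a nullable prefix from) the front of some alternative:
  FIRST(S) = { '/', 'a', ε }

Productions for X:
  X → ): FIRST = { ')' }
  X → S /: FIRST = { '/', 'a' }
Productions for S:
  S → / S: FIRST = { '/' }
  S → ε: FIRST = { ε }
  S → a: FIRST = { 'a' }

All alternatives of each non-terminal have pairwise disjoint FIRST sets.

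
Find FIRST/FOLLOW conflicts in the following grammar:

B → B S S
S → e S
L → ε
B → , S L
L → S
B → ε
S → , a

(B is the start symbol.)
A FIRST/FOLLOW conflict occurs when a non-terminal N has a nullable alternative N → β (β ⇒* ε) and another alternative N → α with FIRST(α) ∩ FOLLOW(N) ≠ ∅: on such a lookahead the parser cannot decide between expanding α and letting N vanish via β.

Nullable non-terminals: B, L.
FIRST sets used below: FIRST(B) = { ',', 'e', ε }, FIRST(S) = { ',', 'e' }

B: nullable alternative(s) B → ε; FOLLOW(B) = { $, ',', 'e' }
  B → B S S: FIRST \ {ε} = { ',', 'e' } — overlaps FOLLOW(B) on { ',', 'e' }: CONFLICT
  B → , S L: FIRST \ {ε} = { ',' } — overlaps FOLLOW(B) on { ',' }: CONFLICT
  B → ε: FIRST \ {ε} = { } — this is the only nullable alternative, skip

L: nullable alternative(s) L → ε; FOLLOW(L) = { $, ',', 'e' }
  L → ε: FIRST \ {ε} = { } — this is the only nullable alternative, skip
  L → S: FIRST \ {ε} = { ',', 'e' } — overlaps FOLLOW(L) on { ',', 'e' }: CONFLICT

S has no nullable alternative, so no FIRST/FOLLOW check is needed there.

So the grammar has 3 FIRST/FOLLOW conflicts (marked CONFLICT above).

Answer: Yes. B → B S S with FOLLOW(B) on { ',', 'e' }; B → ',' S L with FOLLOW(B) on { ',' }; L → S with FOLLOW(L) on { ',', 'e' }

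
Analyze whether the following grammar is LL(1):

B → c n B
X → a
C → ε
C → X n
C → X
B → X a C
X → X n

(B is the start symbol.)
A grammar is LL(1) if for each non-terminal N with multiple productions, the predict sets of those productions are pairwise disjoint, where PREDICT(N → α) = (FIRST(α) \ {ε}) ∪ (FOLLOW(N) if α ⇒* ε).

Relevant sets:
  FIRST(X) = { 'a' }
  FOLLOW(C) = { $ }

For B:
  PREDICT(B → c n B) = { 'c' }
  PREDICT(B → X a C) = { 'a' }
For X:
  PREDICT(X → a) = { 'a' }
  PREDICT(X → X n) = { 'a' }
For C:
  PREDICT(C → ε) = { $ }
  PREDICT(C → X n) = { 'a' }
  PREDICT(C → X) = { 'a' }

Conflict found: Predict set conflict for X: { 'a' }
The grammar is NOT LL(1).

Answer: No. Predict set conflict for X: { 'a' }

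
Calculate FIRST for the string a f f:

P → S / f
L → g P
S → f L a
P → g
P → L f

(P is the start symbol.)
{ 'a' }

To compute FIRST(a f f), process the symbols left to right:
Symbol a is a terminal. Add 'a' and stop.
FIRST(a f f) = { 'a' }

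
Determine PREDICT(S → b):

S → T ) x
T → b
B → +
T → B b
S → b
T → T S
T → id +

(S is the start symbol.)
PREDICT(S → b) = (FIRST(RHS) \ {ε}) ∪ (FOLLOW(S) if ε ∈ FIRST(RHS), i.e. RHS ⇒* ε)
FIRST(b) = { 'b' }
ε ∉ FIRST(b), so FOLLOW(S) is not added.
PREDICT(S → b) = { 'b' }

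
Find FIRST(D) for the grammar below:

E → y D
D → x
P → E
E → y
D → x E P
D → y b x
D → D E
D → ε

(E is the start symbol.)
{ 'x', 'y', ε }

FIRST sets of the other non-terminals involved (by the same procedure, iterated to a fixed point):
  FIRST(E) = { 'y' }

From D → x:
  - x is a terminal: add 'x' and stop
From D → x E P:
  - x is a terminal: add 'x' and stop
From D → y b x:
  - y is a terminal: add 'y' and stop
From D → D E:
  - D is the symbol being defined: contributes nothing new
    D is nullable, so continue to the next symbol
  - E is a non-terminal: add FIRST(E) \ {ε} = { 'y' }
    E is not nullable, so stop
From D → ε:
  - ε-production, so ε ∈ FIRST(D)

Collecting: FIRST(D) = { 'x', 'y', ε }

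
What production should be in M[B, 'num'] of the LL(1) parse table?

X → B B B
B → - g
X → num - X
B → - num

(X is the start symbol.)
Empty (error entry)

To find M[B, 'num'], we find productions for B where 'num' is in the predict set (PREDICT(N → α) = (FIRST(α) \ {ε}) ∪ (FOLLOW(N) if α ⇒* ε)).

B → - g: PREDICT = { '-' }
B → - num: PREDICT = { '-' }

M[B, 'num'] is empty (no production applies)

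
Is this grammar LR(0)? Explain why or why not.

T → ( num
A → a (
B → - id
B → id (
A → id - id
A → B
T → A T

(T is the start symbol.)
Yes, the grammar is LR(0)

Augment with T' → T and build the canonical LR(0) collection (I0 = CLOSURE({[T' → . T]}), then GOTO on every symbol after a dot until no new states appear). It has 15 states:
  I0: { [A → . B], [A → . a (], [A → . id - id], [B → . - id], [B → . id (], [T → . ( num], [T → . A T], [T' → . T] }  — shift
  I1: { [T → ( . num] }  — shift
  I2: { [B → - . id] }  — shift
  I3: { [A → . B], [A → . a (], [A → . id - id], [B → . - id], [B → . id (], [T → . ( num], [T → . A T], [T → A . T] }  — shift
  I4: { [A → B .] }  — reduce
  I5: { [T' → T .] }  — accept
  I6: { [A → a . (] }  — shift
  I7: { [A → id . - id], [B → id . (] }  — shift
  I8: { [B → id ( .] }  — reduce
  I9: { [A → id - . id] }  — shift
  I10: { [A → id - id .] }  — reduce
  I11: { [A → a ( .] }  — reduce
  I12: { [T → A T .] }  — reduce
  I13: { [B → - id .] }  — reduce
  I14: { [T → ( num .] }  — reduce

Every state is either a pure shift/goto state or contains exactly one complete item and nothing to shift — no conflicts. The grammar is LR(0).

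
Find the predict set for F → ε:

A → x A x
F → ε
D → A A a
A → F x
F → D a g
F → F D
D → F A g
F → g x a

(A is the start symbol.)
{ 'g', 'x' }

PREDICT(F → ε) = (FIRST(RHS) \ {ε}) ∪ (FOLLOW(F) if ε ∈ FIRST(RHS), i.e. RHS ⇒* ε)
The right-hand side is ε (FIRST(ε) = { ε }), so the predict set is FOLLOW(F) = { 'g', 'x' }
PREDICT(F → ε) = { 'g', 'x' }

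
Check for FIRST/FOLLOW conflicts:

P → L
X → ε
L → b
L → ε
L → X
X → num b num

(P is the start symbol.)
A FIRST/FOLLOW conflict occurs when a non-terminal N has a nullable alternative N → β (β ⇒* ε) and another alternative N → α with FIRST(α) ∩ FOLLOW(N) ≠ ∅: on such a lookahead the parser cannot decide between expanding α and letting N vanish via β.

Nullable non-terminals: L, P, X.
FIRST sets used below: FIRST(X) = { 'num', ε }

L: nullable alternative(s) L → ε, L → X; FOLLOW(L) = { $ }
  L → b: FIRST \ {ε} = { 'b' } — disjoint from FOLLOW(L)
  L → ε: FIRST \ {ε} = { } — disjoint from FOLLOW(L)
  L → X: FIRST \ {ε} = { 'num' } — disjoint from FOLLOW(L)
P has a nullable alternative but only one production, so nothing to check.

X: nullable alternative(s) X → ε; FOLLOW(X) = { $ }
  X → ε: FIRST \ {ε} = { } — this is the only nullable alternative, skip
  X → num b num: FIRST \ {ε} = { 'num' } — disjoint from FOLLOW(X)

No FIRST/FOLLOW conflicts found.

Answer: No FIRST/FOLLOW conflicts.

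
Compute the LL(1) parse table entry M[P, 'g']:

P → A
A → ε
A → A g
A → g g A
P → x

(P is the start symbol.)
To find M[P, 'g'], we find productions for P where 'g' is in the predict set (PREDICT(N → α) = (FIRST(α) \ {ε}) ∪ (FOLLOW(N) if α ⇒* ε)).

Relevant sets:
  FIRST(A) = { 'g', ε }
  FOLLOW(P) = { $ }

P → A: PREDICT = { $, 'g' }
  'g' is in predict set, so this production goes in M[P, 'g']
P → x: PREDICT = { 'x' }

M[P, 'g'] = P → A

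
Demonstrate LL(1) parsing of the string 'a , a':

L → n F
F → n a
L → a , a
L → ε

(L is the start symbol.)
LL(1) parsing maintains a stack (initially the start symbol over $) and the input. At each step: if the stack top is a terminal, match it against the current input token; if it is a non-terminal N, replace it with the RHS of M[N, lookahead] (the unique production whose predict set contains the lookahead).

Stack is shown with the top on the left.

Stack    Input    Action
------------------------
L $      a , a $  output L → a , a
a , a $  a , a $  match 'a'
, a $    , a $    match ','
a $      a $      match 'a'
$        $        accept

The string is accepted.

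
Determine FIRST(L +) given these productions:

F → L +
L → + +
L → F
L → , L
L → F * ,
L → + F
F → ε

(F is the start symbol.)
{ '*', '+', ',' }

FIRST sets of the non-terminals involved (from the grammar, by fixed-point iteration):
  FIRST(L) = { '*', '+', ',', ε }

To compute FIRST(L +), process the symbols left to right:
Symbol L is a non-terminal. Add FIRST(L) \ {ε} = { '*', '+', ',' }
L is nullable (ε ∈ FIRST(L)), continue to the next symbol.
Symbol + is a terminal. Add '+' and stop.
FIRST(L +) = { '*', '+', ',' }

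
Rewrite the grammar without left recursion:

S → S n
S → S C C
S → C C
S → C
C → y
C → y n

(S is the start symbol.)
S is directly left-recursive. The standard transformation for
  A → A α₁ | ... | A α_m | β₁ | ... | β_n
is
  A  → β₁ A' | ... | β_n A'
  A' → α₁ A' | ... | α_m A' | ε

S → C C becomes S → C C S'
S → C becomes S → C S'
S → S n becomes S' → n S'
S → S C C becomes S' → C C S'
Add S' → ε

Productions for other non-terminals are unchanged:
  C → y
  C → y n

Resulting grammar:
S → C C S'
S → C S'
S' → n S'
S' → C C S'
S' → ε
C → y
C → y n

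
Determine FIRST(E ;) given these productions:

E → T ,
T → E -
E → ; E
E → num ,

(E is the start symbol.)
{ ';', 'num' }

FIRST sets of the non-terminals involved (from the grammar, by fixed-point iteration):
  FIRST(E) = { ';', 'num' }

To compute FIRST(E ;), process the symbols left to right:
Symbol E is a non-terminal. Add FIRST(E) \ {ε} = { ';', 'num' }
E is not nullable (ε ∉ FIRST(E)), so stop here.
FIRST(E ;) = { ';', 'num' }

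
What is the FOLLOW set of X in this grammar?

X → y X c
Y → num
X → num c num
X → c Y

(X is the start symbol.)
X is the start symbol, so $ ∈ FOLLOW(X).
In X → y X c: X is followed by c, add FIRST(c) \ {ε} = { 'c' }

Taking the union: FOLLOW(X) = { $, 'c' }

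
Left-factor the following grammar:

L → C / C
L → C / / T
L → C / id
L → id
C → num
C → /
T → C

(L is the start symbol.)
Left-factoring transforms A → αβ₁ | αβ₂ into A → αA' and A' → β₁ | β₂
(α is the longest common prefix among the alternatives). Repeat until
no nonterminal has two alternatives with a common prefix.

Round 1: L has alternatives sharing prefix 'C /'. Introduce L': L → C / L'
  Add: L' → C
  Add: L' → / T
  Add: L' → id

No remaining common prefixes — done.

Resulting grammar:
L → C / L'
L' → C
L' → / T
L' → id
L → id
C → num
C → /
T → C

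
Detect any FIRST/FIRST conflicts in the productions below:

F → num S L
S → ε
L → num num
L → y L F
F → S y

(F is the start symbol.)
FIRST sets of the non-terminals at (or reachable through a nullable prefix from) the front of some alternative:
  FIRST(S) = { ε }

Productions for F:
  F → num S L: FIRST = { 'num' }
  F → S y: FIRST = { 'y' }
Productions for L:
  L → num num: FIRST = { 'num' }
  L → y L F: FIRST = { 'y' }
S has only one production, so no FIRST/FIRST conflict is possible there.

All alternatives of each non-terminal have pairwise disjoint FIRST sets.

Answer: No FIRST/FIRST conflicts.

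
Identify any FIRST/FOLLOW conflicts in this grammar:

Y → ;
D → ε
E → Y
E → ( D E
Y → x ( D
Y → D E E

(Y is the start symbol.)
No FIRST/FOLLOW conflicts.

A FIRST/FOLLOW conflict occurs when a non-terminal N has a nullable alternative N → β (β ⇒* ε) and another alternative N → α with FIRST(α) ∩ FOLLOW(N) ≠ ∅: on such a lookahead the parser cannot decide between expanding α and letting N vanish via β.

Nullable non-terminals: D.
D has a nullable alternative but only one production, so nothing to check.

E, Y have no nullable alternative, so no FIRST/FOLLOW check is needed there.

No FIRST/FOLLOW conflicts found.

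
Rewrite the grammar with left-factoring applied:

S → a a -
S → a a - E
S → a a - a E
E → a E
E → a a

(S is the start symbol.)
Left-factoring transforms A → αβ₁ | αβ₂ into A → αA' and A' → β₁ | β₂
(α is the longest common prefix among the alternatives). Repeat until
no nonterminal has two alternatives with a common prefix.

Round 1: S has alternatives sharing prefix 'a a -'. Introduce S': S → a a - S'
  Add: S' → ε
  Add: S' → E
  Add: S' → a E

Round 2: E has alternatives sharing prefix 'a'. Introduce E': E → a E'
  Add: E' → E
  Add: E' → a

No remaining common prefixes — done.

Resulting grammar:
S → a a - S'
S' → ε
S' → E
S' → a E
E → a E'
E' → E
E' → a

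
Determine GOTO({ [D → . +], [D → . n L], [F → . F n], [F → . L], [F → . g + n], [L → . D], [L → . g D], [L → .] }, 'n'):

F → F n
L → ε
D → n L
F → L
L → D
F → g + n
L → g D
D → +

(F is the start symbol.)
{ [D → . +], [D → . n L], [D → n . L], [L → . D], [L → . g D], [L → .] }

GOTO(I, 'n') = CLOSURE({ [A → αX.β] : [A → α.Xβ] ∈ I, X = 'n' })

Items with dot before 'n', with the dot advanced:
  [D → . n L] → [D → n . L]
Closure of the advanced items:
  [D → n . L] has the dot before L: add [L → .], [L → . D], [L → . g D]
  [L → . D] has the dot before D: add [D → . n L], [D → . +]

GOTO = { [D → . +], [D → . n L], [D → n . L], [L → . D], [L → . g D], [L → .] }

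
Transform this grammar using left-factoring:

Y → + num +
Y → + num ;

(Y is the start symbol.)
Y → + num Y'
Y' → +
Y' → ;

Left-factoring transforms A → αβ₁ | αβ₂ into A → αA' and A' → β₁ | β₂
(α is the longest common prefix among the alternatives). Repeat until
no nonterminal has two alternatives with a common prefix.

Round 1: Y has alternatives sharing prefix '+ num'. Introduce Y': Y → + num Y'
  Add: Y' → +
  Add: Y' → ;

No remaining common prefixes — done.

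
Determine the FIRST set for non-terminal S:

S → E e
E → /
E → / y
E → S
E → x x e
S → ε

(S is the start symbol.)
{ '/', 'e', 'x', ε }

FIRST sets of the other non-terminals involved (by the same procedure, iterated to a fixed point):
  FIRST(E) = { '/', 'e', 'x', ε }

From S → E e:
  - E is a non-terminal: add FIRST(E) \ {ε} = { '/', 'e', 'x' }
    E is nullable, so continue to the next symbol
  - e is a terminal: add 'e' and stop
From S → ε:
  - ε-production, so ε ∈ FIRST(S)

Collecting: FIRST(S) = { '/', 'e', 'x', ε }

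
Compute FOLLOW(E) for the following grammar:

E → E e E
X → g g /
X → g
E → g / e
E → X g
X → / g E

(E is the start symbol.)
{ $, 'e', 'g' }

E is the start symbol, so $ ∈ FOLLOW(E).
In E → E e E: E is followed by e E, add FIRST(e E) \ {ε} = { 'e' }
In E → E e E: E is at the end; this adds FOLLOW(E) to itself — nothing new
In X → / g E: E is at the end, add FOLLOW(X)

The FOLLOW sets referred to above (computed the same way, to a fixed point):
  FOLLOW(X) = { 'g' }

Taking the union: FOLLOW(E) = { $, 'e', 'g' }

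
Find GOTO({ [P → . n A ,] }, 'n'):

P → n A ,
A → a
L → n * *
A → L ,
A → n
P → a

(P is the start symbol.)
{ [A → . L ,], [A → . a], [A → . n], [L → . n * *], [P → n . A ,] }

GOTO(I, 'n') = CLOSURE({ [A → αX.β] : [A → α.Xβ] ∈ I, X = 'n' })

Items with dot before 'n', with the dot advanced:
  [P → . n A ,] → [P → n . A ,]
Closure of the advanced items:
  [P → n . A ,] has the dot before A: add [A → . a], [A → . L ,], [A → . n]
  [A → . L ,] has the dot before L: add [L → . n * *]

GOTO = { [A → . L ,], [A → . a], [A → . n], [L → . n * *], [P → n . A ,] }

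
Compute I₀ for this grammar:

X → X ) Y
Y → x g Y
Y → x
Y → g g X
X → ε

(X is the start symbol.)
First, augment the grammar with X' → X
I₀ = CLOSURE({ [X' → . X] }):
  [X' → . X] has the dot before X: add [X → . X ) Y], [X → .]
No further items can be added.

I₀ = { [X → . X ) Y], [X → .], [X' → . X] }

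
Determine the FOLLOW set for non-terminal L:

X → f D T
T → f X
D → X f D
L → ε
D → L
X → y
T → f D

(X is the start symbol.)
To compute FOLLOW(L), find every occurrence of L on a right-hand side N → α L β: add FIRST(β) \ {ε}, and if β is empty or nullable also add FOLLOW(N). Iterate to a fixed point.

In D → L: L is at the end, add FOLLOW(D)

The FOLLOW sets referred to above (computed the same way, to a fixed point):
  FOLLOW(D) = { $, 'f' }

Taking the union: FOLLOW(L) = { $, 'f' }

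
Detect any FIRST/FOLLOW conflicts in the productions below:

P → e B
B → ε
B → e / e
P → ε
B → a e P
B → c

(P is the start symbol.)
A FIRST/FOLLOW conflict occurs when a non-terminal N has a nullable alternative N → β (β ⇒* ε) and another alternative N → α with FIRST(α) ∩ FOLLOW(N) ≠ ∅: on such a lookahead the parser cannot decide between expanding α and letting N vanish via β.

Nullable non-terminals: B, P.

B: nullable alternative(s) B → ε; FOLLOW(B) = { $ }
  B → ε: FIRST \ {ε} = { } — this is the only nullable alternative, skip
  B → e / e: FIRST \ {ε} = { 'e' } — disjoint from FOLLOW(B)
  B → a e P: FIRST \ {ε} = { 'a' } — disjoint from FOLLOW(B)
  B → c: FIRST \ {ε} = { 'c' } — disjoint from FOLLOW(B)

P: nullable alternative(s) P → ε; FOLLOW(P) = { $ }
  P → e B: FIRST \ {ε} = { 'e' } — disjoint from FOLLOW(P)
  P → ε: FIRST \ {ε} = { } — this is the only nullable alternative, skip

No FIRST/FOLLOW conflicts found.

Answer: No FIRST/FOLLOW conflicts.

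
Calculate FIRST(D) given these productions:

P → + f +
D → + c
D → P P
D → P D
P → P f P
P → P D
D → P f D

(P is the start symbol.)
To compute FIRST(D), examine every production with D on the left-hand side, reading each right-hand side left to right until a non-nullable symbol is reached.

FIRST sets of the other non-terminals involved (by the same procedure, iterated to a fixed point):
  FIRST(P) = { '+' }

From D → + c:
  - '+' is a terminal: add '+' and stop
From D → P P:
  - P is a non-terminal: add FIRST(P) \ {ε} = { '+' }
    P is not nullable, so stop
From D → P D:
  - P is a non-terminal: add FIRST(P) \ {ε} = { '+' }
    P is not nullable, so stop
From D → P f D:
  - P is a non-terminal: add FIRST(P) \ {ε} = { '+' }
    P is not nullable, so stop

Collecting: FIRST(D) = { '+' }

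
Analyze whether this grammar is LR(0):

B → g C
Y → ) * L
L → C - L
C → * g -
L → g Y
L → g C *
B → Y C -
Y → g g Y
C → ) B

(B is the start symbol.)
Yes, the grammar is LR(0)

Augment with B' → B and build the canonical LR(0) collection (I0 = CLOSURE({[B' → . B]}), then GOTO on every symbol after a dot until no new states appear). It has 26 states:
  I0: { [B → . Y C -], [B → . g C], [B' → . B], [Y → . ) * L], [Y → . g g Y] }  — shift
  I1: { [Y → ) . * L] }  — shift
  I2: { [B' → B .] }  — accept
  I3: { [B → Y . C -], [C → . ) B], [C → . * g -] }  — shift
  I4: { [B → g . C], [C → . ) B], [C → . * g -], [Y → g . g Y] }  — shift
  I5: { [B → . Y C -], [B → . g C], [C → ) . B], [Y → . ) * L], [Y → . g g Y] }  — shift
  I6: { [C → * . g -] }  — shift
  I7: { [B → g C .] }  — reduce
  I8: { [Y → . ) * L], [Y → . g g Y], [Y → g g . Y] }  — shift
  I9: { [Y → g g Y .] }  — reduce
  I10: { [Y → g . g Y] }  — shift
  I11: { [C → * g . -] }  — shift
  I12: { [C → * g - .] }  — reduce
  I13: { [C → ) B .] }  — reduce
  I14: { [B → Y C . -] }  — shift
  I15: { [B → Y C - .] }  — reduce
  I16: { [C → . ) B], [C → . * g -], [L → . C - L], [L → . g C *], [L → . g Y], [Y → ) * . L] }  — shift
  I17: { [L → C . - L] }  — shift
  I18: { [Y → ) * L .] }  — reduce
  I19: { [C → . ) B], [C → . * g -], [L → g . C *], [L → g . Y], [Y → . ) * L], [Y → . g g Y] }  — shift
  I20: { [B → . Y C -], [B → . g C], [C → ) . B], [Y → ) . * L], [Y → . ) * L], [Y → . g g Y] }  — shift
  I21: { [L → g C . *] }  — shift
  I22: { [L → g Y .] }  — reduce
  I23: { [L → g C * .] }  — reduce
  I24: { [C → . ) B], [C → . * g -], [L → . C - L], [L → . g C *], [L → . g Y], [L → C - . L] }  — shift
  I25: { [L → C - L .] }  — reduce

Every state is either a pure shift/goto state or contains exactly one complete item and nothing to shift — no conflicts. The grammar is LR(0).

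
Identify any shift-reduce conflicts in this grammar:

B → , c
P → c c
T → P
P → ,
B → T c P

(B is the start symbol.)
Yes — I1: [P → , .] vs [B → , . c]

Augment with B' → B and build the canonical LR(0) collection (I0 = CLOSURE({[B' → . B]}), then GOTO on every symbol after a dot until no new states appear). It has 11 states:
  I0: { [B → . , c], [B → . T c P], [B' → . B], [P → . ,], [P → . c c], [T → . P] }  — shift
  I1: { [B → , . c], [P → , .] }  — shift, reduce
  I2: { [B' → B .] }  — accept
  I3: { [T → P .] }  — reduce
  I4: { [B → T . c P] }  — shift
  I5: { [P → c . c] }  — shift
  I6: { [P → c c .] }  — reduce
  I7: { [B → T c . P], [P → . ,], [P → . c c] }  — shift
  I8: { [P → , .] }  — reduce
  I9: { [B → T c P .] }  — reduce
  I10: { [B → , c .] }  — reduce

I1 contains reduce item [P → , .] and shift item [B → , . c] — shift-reduce conflict.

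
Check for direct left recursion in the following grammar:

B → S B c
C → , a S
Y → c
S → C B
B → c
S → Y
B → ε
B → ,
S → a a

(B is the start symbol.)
Direct left recursion occurs when N → N α for some non-terminal N (the right-hand side begins with the left-hand side itself).

B → S B c: starts with S
C → , a S: starts with ','
Y → c: starts with c
S → C B: starts with C
B → c: starts with c
S → Y: starts with Y
B → ε: starts with ε
B → ,: starts with ','
S → a a: starts with a

No direct left recursion found.

Answer: No direct left recursion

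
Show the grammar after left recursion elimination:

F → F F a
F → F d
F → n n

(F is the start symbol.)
F is directly left-recursive. The standard transformation for
  A → A α₁ | ... | A α_m | β₁ | ... | β_n
is
  A  → β₁ A' | ... | β_n A'
  A' → α₁ A' | ... | α_m A' | ε

F → n n becomes F → n n F'
F → F F a becomes F' → F a F'
F → F d becomes F' → d F'
Add F' → ε

Resulting grammar:
F → n n F'
F' → F a F'
F' → d F'
F' → ε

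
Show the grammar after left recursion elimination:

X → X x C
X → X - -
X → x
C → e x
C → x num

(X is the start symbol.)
X is directly left-recursive. The standard transformation for
  A → A α₁ | ... | A α_m | β₁ | ... | β_n
is
  A  → β₁ A' | ... | β_n A'
  A' → α₁ A' | ... | α_m A' | ε

X → x becomes X → x X'
X → X x C becomes X' → x C X'
X → X - - becomes X' → - - X'
Add X' → ε

Productions for other non-terminals are unchanged:
  C → e x
  C → x num

Resulting grammar:
X → x X'
X' → x C X'
X' → - - X'
X' → ε
C → e x
C → x num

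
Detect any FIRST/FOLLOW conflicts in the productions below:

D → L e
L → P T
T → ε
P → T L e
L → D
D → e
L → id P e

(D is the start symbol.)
Nullable non-terminals: T.
T has a nullable alternative but only one production, so nothing to check.

D, L, P have no nullable alternative, so no FIRST/FOLLOW check is needed there.

No FIRST/FOLLOW conflicts found.

Answer: No FIRST/FOLLOW conflicts.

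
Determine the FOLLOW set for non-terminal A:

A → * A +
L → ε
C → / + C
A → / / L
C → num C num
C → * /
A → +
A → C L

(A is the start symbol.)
{ $, '+' }

To compute FOLLOW(A), find every occurrence of A on a right-hand side N → α A β: add FIRST(β) \ {ε}, and if β is empty or nullable also add FOLLOW(N). Iterate to a fixed point.

A is the start symbol, so $ ∈ FOLLOW(A).
In A → * A +: A is followed by '+', add FIRST('+') \ {ε} = { '+' }

Taking the union: FOLLOW(A) = { $, '+' }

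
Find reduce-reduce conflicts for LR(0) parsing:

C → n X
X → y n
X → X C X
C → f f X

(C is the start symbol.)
Augment with C' → C and build the canonical LR(0) collection (I0 = CLOSURE({[C' → . C]}), then GOTO on every symbol after a dot until no new states appear). It has 11 states:
  I0: { [C → . f f X], [C → . n X], [C' → . C] }  — shift
  I1: { [C' → C .] }  — accept
  I2: { [C → f . f X] }  — shift
  I3: { [C → n . X], [X → . X C X], [X → . y n] }  — shift
  I4: { [C → . f f X], [C → . n X], [C → n X .], [X → X . C X] }  — shift, reduce
  I5: { [X → y . n] }  — shift
  I6: { [X → y n .] }  — reduce
  I7: { [X → . X C X], [X → . y n], [X → X C . X] }  — shift
  I8: { [C → . f f X], [C → . n X], [X → X . C X], [X → X C X .] }  — shift, reduce
  I9: { [C → f f . X], [X → . X C X], [X → . y n] }  — shift
  I10: { [C → . f f X], [C → . n X], [C → f f X .], [X → X . C X] }  — shift, reduce

No state contains more than one complete item.

Answer: No reduce-reduce conflicts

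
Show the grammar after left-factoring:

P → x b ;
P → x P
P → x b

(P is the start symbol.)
P → x P'
P' → b P''
P'' → ;
P'' → ε
P' → P

Left-factoring transforms A → αβ₁ | αβ₂ into A → αA' and A' → β₁ | β₂
(α is the longest common prefix among the alternatives). Repeat until
no nonterminal has two alternatives with a common prefix.

Round 1: P has alternatives sharing prefix 'x'. Introduce P': P → x P'
  Add: P' → b ;
  Add: P' → P
  Add: P' → b

Round 2: P' has alternatives sharing prefix 'b'. Introduce P'': P' → b P''
  Add: P'' → ;
  Add: P'' → ε

No remaining common prefixes — done.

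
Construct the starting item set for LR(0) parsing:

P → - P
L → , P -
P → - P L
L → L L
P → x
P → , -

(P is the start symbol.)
First, augment the grammar with P' → P
I₀ = CLOSURE({ [P' → . P] }):
  [P' → . P] has the dot before P: add [P → . - P], [P → . - P L], [P → . x], [P → . , -]
No further items can be added.

I₀ = { [P → . , -], [P → . - P L], [P → . - P], [P → . x], [P' → . P] }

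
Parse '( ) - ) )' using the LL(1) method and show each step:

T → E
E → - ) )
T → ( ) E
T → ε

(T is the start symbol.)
Stack is shown with the top on the left.

Stack    Input        Action
----------------------------
T $      ( ) - ) ) $  output T → ( ) E
( ) E $  ( ) - ) ) $  match '('
) E $    ) - ) ) $    match ')'
E $      - ) ) $      output E → - ) )
- ) ) $  - ) ) $      match '-'
) ) $    ) ) $        match ')'
) $      ) $          match ')'
$        $            accept

The string is accepted.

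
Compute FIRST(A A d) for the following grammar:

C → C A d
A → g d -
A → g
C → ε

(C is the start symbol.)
{ 'g' }

FIRST sets of the non-terminals involved (from the grammar, by fixed-point iteration):
  FIRST(A) = { 'g' }

To compute FIRST(A A d), process the symbols left to right:
Symbol A is a non-terminal. Add FIRST(A) \ {ε} = { 'g' }
A is not nullable (ε ∉ FIRST(A)), so stop here.
FIRST(A A d) = { 'g' }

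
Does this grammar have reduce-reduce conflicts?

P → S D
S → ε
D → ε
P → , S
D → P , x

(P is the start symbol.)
A reduce-reduce conflict occurs when an LR(0) state has two complete items [A → α .] and [B → β .] — both call for a reduction, and with no lookahead the parser cannot choose between them.

Augment with P' → P and build the canonical LR(0) collection (I0 = CLOSURE({[P' → . P]}), then GOTO on every symbol after a dot until no new states appear). It has 9 states:
  I0: { [P → . , S], [P → . S D], [P' → . P], [S → .] }  — shift, reduce
  I1: { [P → , . S], [S → .] }  — reduce
  I2: { [P' → P .] }  — accept
  I3: { [D → . P , x], [D → .], [P → . , S], [P → . S D], [P → S . D], [S → .] }  — shift, 2 reduces
  I4: { [P → S D .] }  — reduce
  I5: { [D → P . , x] }  — shift
  I6: { [D → P , . x] }  — shift
  I7: { [D → P , x .] }  — reduce
  I8: { [P → , S .] }  — reduce

I3 contains complete items [D → .], [S → .] — reduce-reduce conflict.

Answer: Yes — I3: [D → .] vs [S → .]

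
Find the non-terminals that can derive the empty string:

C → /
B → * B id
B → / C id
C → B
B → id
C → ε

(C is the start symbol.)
A non-terminal is nullable if it can derive ε (the empty string): either it has an ε-production, or it has a production whose right-hand side consists entirely of nullable non-terminals.

ε-productions: C → ε
So C is immediately nullable.
No further non-terminal can be added: every production for the remaining non-terminals contains a terminal or a non-nullable non-terminal.
Nullable = { 'C' }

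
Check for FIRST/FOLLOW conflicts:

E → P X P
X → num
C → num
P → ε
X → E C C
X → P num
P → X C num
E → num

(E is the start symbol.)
Yes. P → X C num with FOLLOW(P) on { 'num' }

A FIRST/FOLLOW conflict occurs when a non-terminal N has a nullable alternative N → β (β ⇒* ε) and another alternative N → α with FIRST(α) ∩ FOLLOW(N) ≠ ∅: on such a lookahead the parser cannot decide between expanding α and letting N vanish via β.

Nullable non-terminals: P.
FIRST sets used below: FIRST(X) = { 'num' }

P: nullable alternative(s) P → ε; FOLLOW(P) = { $, 'num' }
  P → ε: FIRST \ {ε} = { } — this is the only nullable alternative, skip
  P → X C num: FIRST \ {ε} = { 'num' } — overlaps FOLLOW(P) on { 'num' }: CONFLICT

C, E, X have no nullable alternative, so no FIRST/FOLLOW check is needed there.

So the grammar has 1 FIRST/FOLLOW conflict (marked CONFLICT above).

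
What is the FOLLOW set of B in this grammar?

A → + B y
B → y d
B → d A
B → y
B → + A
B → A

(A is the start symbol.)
To compute FOLLOW(B), find every occurrence of B on a right-hand side N → α B β: add FIRST(β) \ {ε}, and if β is empty or nullable also add FOLLOW(N). Iterate to a fixed point.

In A → + B y: B is followed by y, add FIRST(y) \ {ε} = { 'y' }

Taking the union: FOLLOW(B) = { 'y' }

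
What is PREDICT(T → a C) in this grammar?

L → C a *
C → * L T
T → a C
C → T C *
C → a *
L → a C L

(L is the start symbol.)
PREDICT(T → a C) = (FIRST(RHS) \ {ε}) ∪ (FOLLOW(T) if ε ∈ FIRST(RHS), i.e. RHS ⇒* ε)
FIRST(a C) = { 'a' }
ε ∉ FIRST(a C), so FOLLOW(T) is not added.
PREDICT(T → a C) = { 'a' }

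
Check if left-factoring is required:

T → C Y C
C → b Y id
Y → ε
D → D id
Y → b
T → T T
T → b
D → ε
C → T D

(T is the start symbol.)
Left-factoring is needed when two productions for the same non-terminal
share a common prefix on the right-hand side.

Productions for T:
  T → C Y C
  T → T T
  T → b
Productions for C:
  C → b Y id
  C → T D
Productions for Y:
  Y → ε
  Y → b
Productions for D:
  D → D id
  D → ε

No common prefixes found.

Answer: No, left-factoring is not needed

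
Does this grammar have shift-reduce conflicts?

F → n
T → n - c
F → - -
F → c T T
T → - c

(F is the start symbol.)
A shift-reduce conflict occurs when an LR(0) state has both:
  - a complete (reduce) item [A → α .] (dot at the end), and
  - a shift item [B → β . c γ] (dot before a terminal).

Augment with F' → F and build the canonical LR(0) collection (I0 = CLOSURE({[F' → . F]}), then GOTO on every symbol after a dot until no new states appear). It has 13 states:
  I0: { [F → . - -], [F → . c T T], [F → . n], [F' → . F] }  — shift
  I1: { [F → - . -] }  — shift
  I2: { [F' → F .] }  — accept
  I3: { [F → c . T T], [T → . - c], [T → . n - c] }  — shift
  I4: { [F → n .] }  — reduce
  I5: { [T → - . c] }  — shift
  I6: { [F → c T . T], [T → . - c], [T → . n - c] }  — shift
  I7: { [T → n . - c] }  — shift
  I8: { [T → n - . c] }  — shift
  I9: { [T → n - c .] }  — reduce
  I10: { [F → c T T .] }  — reduce
  I11: { [T → - c .] }  — reduce
  I12: { [F → - - .] }  — reduce

No state contains both a complete item and a shift item.

Answer: No shift-reduce conflicts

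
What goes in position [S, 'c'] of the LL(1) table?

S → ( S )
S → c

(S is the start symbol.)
S → c

To find M[S, 'c'], we find productions for S where 'c' is in the predict set (PREDICT(N → α) = (FIRST(α) \ {ε}) ∪ (FOLLOW(N) if α ⇒* ε)).

S → ( S ): PREDICT = { '(' }
S → c: PREDICT = { 'c' }
  'c' is in predict set, so this production goes in M[S, 'c']

M[S, 'c'] = S → c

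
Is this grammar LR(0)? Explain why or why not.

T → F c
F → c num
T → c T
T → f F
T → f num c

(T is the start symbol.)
Yes, the grammar is LR(0)

Augment with T' → T and build the canonical LR(0) collection (I0 = CLOSURE({[T' → . T]}), then GOTO on every symbol after a dot until no new states appear). It has 12 states:
  I0: { [F → . c num], [T → . F c], [T → . c T], [T → . f F], [T → . f num c], [T' → . T] }  — shift
  I1: { [T → F . c] }  — shift
  I2: { [T' → T .] }  — accept
  I3: { [F → . c num], [F → c . num], [T → . F c], [T → . c T], [T → . f F], [T → . f num c], [T → c . T] }  — shift
  I4: { [F → . c num], [T → f . F], [T → f . num c] }  — shift
  I5: { [T → f F .] }  — reduce
  I6: { [F → c . num] }  — shift
  I7: { [T → f num . c] }  — shift
  I8: { [T → f num c .] }  — reduce
  I9: { [F → c num .] }  — reduce
  I10: { [T → c T .] }  — reduce
  I11: { [T → F c .] }  — reduce

Every state is either a pure shift/goto state or contains exactly one complete item and nothing to shift — no conflicts. The grammar is LR(0).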